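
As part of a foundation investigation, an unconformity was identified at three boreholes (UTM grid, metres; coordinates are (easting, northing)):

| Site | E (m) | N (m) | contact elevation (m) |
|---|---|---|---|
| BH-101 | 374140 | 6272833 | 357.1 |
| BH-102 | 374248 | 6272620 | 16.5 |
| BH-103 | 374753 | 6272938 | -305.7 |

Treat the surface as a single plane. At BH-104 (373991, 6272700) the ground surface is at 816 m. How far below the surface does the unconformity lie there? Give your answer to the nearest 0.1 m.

401.7 m

Two edge vectors: BH-101→BH-102 = (108, -213, -340.6), BH-101→BH-103 = (613, 105, -662.8).
Normal n = (BH-101→BH-102) × (BH-101→BH-103) = (176939.4, -137205.4, 141909).
So ∂z/∂E = −n_x/n_z = −1.246851151 and ∂z/∂N = −n_y/n_z = 0.966854815.
Intercept c from BH-101: 357.1 + 466496.89 − 6064918.79 = −5598064.80.
At (373991, 6272700): z_contact = −466311.11 + 6064790.20 − 5598064.80 = 414.29 m.
Depth below ground = 816 − 414.29 = 401.7 m.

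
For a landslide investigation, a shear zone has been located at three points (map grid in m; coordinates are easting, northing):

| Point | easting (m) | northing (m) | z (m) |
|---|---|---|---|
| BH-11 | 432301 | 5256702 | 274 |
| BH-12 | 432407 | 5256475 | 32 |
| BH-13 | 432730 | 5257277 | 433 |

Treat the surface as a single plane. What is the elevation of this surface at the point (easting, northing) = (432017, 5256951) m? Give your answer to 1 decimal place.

648.6 m

Two edge vectors: BH-11→BH-12 = (106, -227, -242), BH-11→BH-13 = (429, 575, 159).
Normal n = (BH-11→BH-12) × (BH-11→BH-13) = (103057, -120672, 158333).
So ∂z/∂easting = −n_x/n_z = −0.650887686 and ∂z/∂northing = −n_y/n_z = 0.762140552.
Intercept c from BH-11: 274 + 281379.40 − 4006345.76 = −3724692.37.
At (432017, 5256951): z = −281194.5 + 4006535.5 − 3724692.37 = 648.6 m.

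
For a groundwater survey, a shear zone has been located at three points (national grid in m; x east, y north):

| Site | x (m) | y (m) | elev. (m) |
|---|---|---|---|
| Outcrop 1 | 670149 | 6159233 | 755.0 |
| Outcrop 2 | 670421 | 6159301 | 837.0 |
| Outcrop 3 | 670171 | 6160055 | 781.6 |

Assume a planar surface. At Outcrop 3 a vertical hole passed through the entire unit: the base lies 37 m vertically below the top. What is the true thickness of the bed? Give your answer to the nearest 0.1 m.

35.5 m

Let the plane be z = a·x + b·y + c.
Outcrop 2−Outcrop 1: 272a + 68b = 82;  Outcrop 3−Outcrop 1: 22a + 822b = 26.6.
Solving gives a = 0.29536, b = 0.02446.
|∇z| = √(a²+b²) = 0.29637, so dip δ = arctan(0.29637) = 16.51°.
True thickness = vertical thickness × cos δ = 37 × cos 16.51° = 35.5 m.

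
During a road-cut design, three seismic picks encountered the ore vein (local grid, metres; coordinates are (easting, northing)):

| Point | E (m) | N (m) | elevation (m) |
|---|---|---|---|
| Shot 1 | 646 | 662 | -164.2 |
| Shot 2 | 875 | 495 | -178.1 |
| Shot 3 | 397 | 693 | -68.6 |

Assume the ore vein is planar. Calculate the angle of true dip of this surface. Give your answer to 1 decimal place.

Two edge vectors: Shot 1→Shot 2 = (229, -167, -13.9), Shot 1→Shot 3 = (-249, 31, 95.6).
Normal n = (Shot 1→Shot 2) × (Shot 1→Shot 3) = (-15534.3, -18431.3, -34484).
So ∂z/∂E = −n_x/n_z = −0.45048 and ∂z/∂N = −n_y/n_z = −0.53449.
Gradient magnitude |∇z| = √(a² + b²) = √(0.20293 + 0.28568) = 0.69901.
True dip = arctan(0.69901) = 35.0°, dipping toward NE (azimuth ≈ 040°).

35.0°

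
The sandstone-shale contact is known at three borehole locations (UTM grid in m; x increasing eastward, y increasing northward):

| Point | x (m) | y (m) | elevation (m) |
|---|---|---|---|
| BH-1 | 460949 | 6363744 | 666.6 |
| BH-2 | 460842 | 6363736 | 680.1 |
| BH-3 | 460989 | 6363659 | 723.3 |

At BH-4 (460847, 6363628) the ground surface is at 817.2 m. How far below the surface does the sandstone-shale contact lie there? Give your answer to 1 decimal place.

Let the plane be z = a·x + b·y + c.
BH-2−BH-1: −107a − 8b = 13.5;  BH-3−BH-1: 40a − 85b = 56.7.
Solving gives a = −0.073701540, b = −0.701741901.
Then c = 666.6 − a·460949 − b·6363744 = 4500345.06.
At (460847, 6363628): z_contact = −33965.13 − 4465624.41 + 4500345.06 = 755.52 m.
Depth below ground = 817.2 − 755.52 = 61.7 m.

61.7 m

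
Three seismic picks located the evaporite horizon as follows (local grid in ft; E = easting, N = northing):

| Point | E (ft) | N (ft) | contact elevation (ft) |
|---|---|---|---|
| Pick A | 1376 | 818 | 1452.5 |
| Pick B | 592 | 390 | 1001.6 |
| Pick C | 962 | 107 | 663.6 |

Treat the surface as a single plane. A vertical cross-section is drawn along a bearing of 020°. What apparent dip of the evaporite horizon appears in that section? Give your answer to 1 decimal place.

Two edge vectors: Pick A→Pick B = (-784, -428, -450.9), Pick A→Pick C = (-414, -711, -788.9).
Normal n = (Pick A→Pick B) × (Pick A→Pick C) = (17059.3, -431825, 380232).
So ∂z/∂E = −n_x/n_z = −0.04487 and ∂z/∂N = −n_y/n_z = 1.13569.
Unit vector along 020° is (sin 20°, cos 20°) = (0.3420, 0.9397).
Slope in that direction = a·(0.3420) + b·(0.9397) = 1.05185.
Apparent dip = arctan|1.05185| = 46.4° (true dip is 48.7°, so apparent ≤ true as expected).

46.4°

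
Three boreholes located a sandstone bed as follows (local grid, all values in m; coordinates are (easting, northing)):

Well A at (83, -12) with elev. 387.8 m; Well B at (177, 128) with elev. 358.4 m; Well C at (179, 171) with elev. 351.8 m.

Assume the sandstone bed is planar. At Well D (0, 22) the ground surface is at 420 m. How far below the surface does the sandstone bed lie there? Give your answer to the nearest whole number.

30 m

Two edge vectors: Well A→Well B = (94, 140, -29.4), Well A→Well C = (96, 183, -36).
Normal n = (Well A→Well B) × (Well A→Well C) = (340.2, 561.6, 3762).
So ∂z/∂E = −n_x/n_z = −0.09043 and ∂z/∂N = −n_y/n_z = −0.14928.
Intercept c from Well A: 387.8 + 7.51 − 1.79 = 393.51.
At (0, 22): z_contact = 0.0 − 3.3 + 393.51 = 390.2 m.
Depth below ground = 420 − 390.2 = 30 m.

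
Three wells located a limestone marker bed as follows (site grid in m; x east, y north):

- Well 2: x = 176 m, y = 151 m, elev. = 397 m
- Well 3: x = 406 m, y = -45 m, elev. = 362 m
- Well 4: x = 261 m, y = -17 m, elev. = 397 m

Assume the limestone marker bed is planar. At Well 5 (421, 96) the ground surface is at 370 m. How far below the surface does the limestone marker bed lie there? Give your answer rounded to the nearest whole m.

Two edge vectors: Well 2→Well 3 = (230, -196, -35), Well 2→Well 4 = (85, -168, 0).
Normal n = (Well 2→Well 3) × (Well 2→Well 4) = (-5880, -2975, -21980).
So ∂z/∂x = −n_x/n_z = −0.26752 and ∂z/∂y = −n_y/n_z = −0.13535.
Intercept c from Well 2: 397 + 47.08 + 20.44 = 464.52.
At (421, 96): z_contact = −112.6 − 13.0 + 464.52 = 338.9 m.
Depth below ground = 370 − 338.9 = 31 m.

31 m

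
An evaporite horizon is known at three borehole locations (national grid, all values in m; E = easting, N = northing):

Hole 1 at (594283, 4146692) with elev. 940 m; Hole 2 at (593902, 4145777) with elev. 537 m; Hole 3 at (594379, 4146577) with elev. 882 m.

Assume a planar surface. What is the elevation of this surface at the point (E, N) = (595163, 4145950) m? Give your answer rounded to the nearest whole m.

Let the plane be z = a·E + b·N + c.
Hole 2−Hole 1: −381a − 915b = −403;  Hole 3−Hole 1: 96a − 115b = −58.
Solving gives a = −0.05108048, b = 0.46170673.
Then c = 940 − a·594283 − b·4146692 = −1883259.36.
At (595163, 4145950): z = −30401.2 + 1914213.0 − 1883259.36 = 552.5 m.

552 m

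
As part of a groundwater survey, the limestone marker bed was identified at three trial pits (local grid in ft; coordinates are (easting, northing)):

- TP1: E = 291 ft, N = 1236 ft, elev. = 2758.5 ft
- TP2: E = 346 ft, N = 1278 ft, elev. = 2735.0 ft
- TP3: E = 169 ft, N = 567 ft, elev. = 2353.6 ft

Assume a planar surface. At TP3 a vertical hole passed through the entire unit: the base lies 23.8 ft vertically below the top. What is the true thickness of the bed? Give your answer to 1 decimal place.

14.5 ft

Two edge vectors: TP1→TP2 = (55, 42, -23.5), TP1→TP3 = (-122, -669, -404.9).
Normal n = (TP1→TP2) × (TP1→TP3) = (-32727.3, 25136.5, -31671).
So ∂z/∂E = −n_x/n_z = −1.03335 and ∂z/∂N = −n_y/n_z = 0.79368.
|∇z| = √(a²+b²) = 1.30297, so dip δ = arctan(1.30297) = 52.49°.
True thickness = vertical thickness × cos δ = 23.8 × cos 52.49° = 14.5 ft.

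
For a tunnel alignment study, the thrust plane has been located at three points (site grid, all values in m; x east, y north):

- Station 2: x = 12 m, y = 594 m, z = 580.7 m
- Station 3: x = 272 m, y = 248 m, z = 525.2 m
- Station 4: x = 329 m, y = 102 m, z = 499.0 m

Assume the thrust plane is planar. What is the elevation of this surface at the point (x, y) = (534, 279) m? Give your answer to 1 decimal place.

Let the plane be z = a·x + b·y + c.
Station 3−Station 2: 260a − 346b = −55.5;  Station 4−Station 2: 317a − 492b = −81.7.
Solving gives a = 0.05276, b = 0.20005.
Then c = 580.7 − a·12 − b·594 = 461.24.
At (534, 279): z = 28.2 + 55.8 + 461.24 = 545.2 m.

545.2 m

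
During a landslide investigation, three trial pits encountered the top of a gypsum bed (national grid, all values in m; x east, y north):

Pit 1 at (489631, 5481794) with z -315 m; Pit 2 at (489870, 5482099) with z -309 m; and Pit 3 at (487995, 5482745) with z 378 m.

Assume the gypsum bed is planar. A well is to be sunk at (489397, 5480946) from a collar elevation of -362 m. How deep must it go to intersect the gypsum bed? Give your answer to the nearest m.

Let the plane be z = a·x + b·y + c.
Pit 2−Pit 1: 239a + 305b = 6;  Pit 3−Pit 1: −1636a + 951b = 693.
Solving gives a = −0.28317194, b = 0.24156752.
Then c = -315 − a·489631 − b·5481794 = −1185888.61.
At (489397, 5480946): z_contact = −138583.5 + 1324018.5 − 1185888.61 = -453.6 m.
Depth below ground = -362 − (-453.6) = 92 m.

92 m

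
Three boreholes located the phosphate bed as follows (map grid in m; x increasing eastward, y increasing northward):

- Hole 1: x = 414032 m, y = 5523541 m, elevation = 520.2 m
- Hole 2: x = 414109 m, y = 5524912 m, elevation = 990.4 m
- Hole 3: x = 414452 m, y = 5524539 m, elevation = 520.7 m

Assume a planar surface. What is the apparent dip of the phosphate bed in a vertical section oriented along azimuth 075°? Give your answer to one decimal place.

Let the plane be z = a·x + b·y + c.
Hole 2−Hole 1: 77a + 1371b = 470.2;  Hole 3−Hole 1: 420a + 998b = 0.5.
Solving gives a = −0.93908, b = 0.39570.
Unit vector along 075° is (sin 75°, cos 75°) = (0.9659, 0.2588).
Slope in that direction = a·(0.9659) + b·(0.2588) = −0.80466.
Apparent dip = arctan|0.80466| = 38.8° (true dip is 45.5°, so apparent ≤ true as expected).

38.8°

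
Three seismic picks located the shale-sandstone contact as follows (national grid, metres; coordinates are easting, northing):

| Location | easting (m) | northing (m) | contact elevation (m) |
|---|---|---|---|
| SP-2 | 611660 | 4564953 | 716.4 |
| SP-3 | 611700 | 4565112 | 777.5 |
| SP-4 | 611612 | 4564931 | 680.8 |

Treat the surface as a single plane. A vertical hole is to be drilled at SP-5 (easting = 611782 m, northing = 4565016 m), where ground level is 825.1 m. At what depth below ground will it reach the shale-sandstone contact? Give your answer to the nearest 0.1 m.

16.6 m

Two edge vectors: SP-2→SP-3 = (40, 159, 61.1), SP-2→SP-4 = (-48, -22, -35.6).
Normal n = (SP-2→SP-3) × (SP-2→SP-4) = (-4316.2, -1508.8, 6752).
So ∂z/∂easting = −n_x/n_z = 0.639247630 and ∂z/∂northing = −n_y/n_z = 0.223459716.
Intercept c from SP-2: 716.4 − 391002.21 − 1020083.10 = −1410368.90.
At (611782, 4565016): z_contact = 391080.19 + 1020097.18 − 1410368.90 = 808.47 m.
Depth below ground = 825.1 − 808.47 = 16.6 m.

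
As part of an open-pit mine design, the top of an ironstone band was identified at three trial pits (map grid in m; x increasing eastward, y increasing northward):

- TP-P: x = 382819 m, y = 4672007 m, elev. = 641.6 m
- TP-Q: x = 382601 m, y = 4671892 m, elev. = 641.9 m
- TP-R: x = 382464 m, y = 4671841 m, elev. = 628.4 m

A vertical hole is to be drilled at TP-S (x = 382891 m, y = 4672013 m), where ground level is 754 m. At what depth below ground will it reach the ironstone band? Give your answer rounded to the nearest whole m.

92 m

Let the plane be z = a·x + b·y + c.
TP-Q−TP-P: −218a − 115b = 0.3;  TP-R−TP-P: −355a − 166b = −13.2.
Solving gives a = 0.33810653, b = −0.64354108.
Then c = 641.6 − a·382819 − b·4672007 = 2877836.44.
At (382891, 4672013): z_contact = 129457.9 − 3006632.3 + 2877836.44 = 662.1 m.
Depth below ground = 754 − 662.1 = 92 m.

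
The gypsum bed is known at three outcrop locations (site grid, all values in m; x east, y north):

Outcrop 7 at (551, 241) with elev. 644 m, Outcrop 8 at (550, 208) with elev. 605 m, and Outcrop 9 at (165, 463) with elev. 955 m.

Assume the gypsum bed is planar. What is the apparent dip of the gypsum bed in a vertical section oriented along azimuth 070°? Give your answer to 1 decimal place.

Two edge vectors: Outcrop 7→Outcrop 8 = (-1, -33, -39), Outcrop 7→Outcrop 9 = (-386, 222, 311).
Normal n = (Outcrop 7→Outcrop 8) × (Outcrop 7→Outcrop 9) = (-1605, 15365, -12960).
So ∂z/∂x = −n_x/n_z = −0.12384 and ∂z/∂y = −n_y/n_z = 1.18557.
Unit vector along 070° is (sin 70°, cos 70°) = (0.9397, 0.3420).
Slope in that direction = a·(0.9397) + b·(0.3420) = 0.28912.
Apparent dip = arctan|0.28912| = 16.1° (true dip is 50.0°, so apparent ≤ true as expected).

16.1°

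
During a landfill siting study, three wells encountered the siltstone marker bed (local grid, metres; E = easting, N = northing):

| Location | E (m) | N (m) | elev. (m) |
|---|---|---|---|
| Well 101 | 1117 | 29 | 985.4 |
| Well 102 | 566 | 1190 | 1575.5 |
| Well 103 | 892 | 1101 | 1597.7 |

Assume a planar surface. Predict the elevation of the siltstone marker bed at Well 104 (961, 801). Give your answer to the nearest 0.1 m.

Let the plane be z = a·E + b·N + c.
Well 102−Well 101: −551a + 1161b = 590.1;  Well 103−Well 101: −225a + 1072b = 612.3.
Solving gives a = 0.237650, b = 0.621055.
Then c = 985.4 − a·1117 − b·29 = 701.93.
At (961, 801): z = 228.4 + 497.5 + 701.93 = 1427.8 m.

1427.8 m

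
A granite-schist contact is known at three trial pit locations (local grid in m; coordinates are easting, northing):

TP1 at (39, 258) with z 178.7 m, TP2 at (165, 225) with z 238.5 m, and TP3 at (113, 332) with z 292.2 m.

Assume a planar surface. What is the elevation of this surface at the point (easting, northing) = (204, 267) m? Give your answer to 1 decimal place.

300.8 m

Two edge vectors: TP1→TP2 = (126, -33, 59.8), TP1→TP3 = (74, 74, 113.5).
Normal n = (TP1→TP2) × (TP1→TP3) = (-8170.7, -9875.8, 11766).
So ∂z/∂easting = −n_x/n_z = 0.69443 and ∂z/∂northing = −n_y/n_z = 0.83935.
Intercept c from TP1: 178.7 − 27.08 − 216.55 = −64.94.
At (204, 267): z = 141.7 + 224.1 − 64.94 = 300.8 m.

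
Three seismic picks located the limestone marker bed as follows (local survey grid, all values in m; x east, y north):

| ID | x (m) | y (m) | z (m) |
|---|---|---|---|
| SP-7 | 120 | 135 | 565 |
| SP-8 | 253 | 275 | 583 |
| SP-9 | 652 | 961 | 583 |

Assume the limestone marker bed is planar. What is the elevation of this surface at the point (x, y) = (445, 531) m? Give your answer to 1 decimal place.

Let the plane be z = a·x + b·y + c.
SP-8−SP-7: 133a + 140b = 18;  SP-9−SP-7: 532a + 826b = 18.
Solving gives a = 0.34903, b = −0.20301.
Then c = 565 − a·120 − b·135 = 550.52.
At (445, 531): z = 155.3 − 107.8 + 550.52 = 598.0 m.

598.0 m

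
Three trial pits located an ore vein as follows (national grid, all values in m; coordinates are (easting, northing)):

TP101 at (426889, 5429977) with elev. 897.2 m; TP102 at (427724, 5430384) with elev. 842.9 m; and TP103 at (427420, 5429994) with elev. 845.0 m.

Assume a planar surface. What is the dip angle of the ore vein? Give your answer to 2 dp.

7.09°

Let the plane be z = a·E + b·N + c.
TP102−TP101: 835a + 407b = −54.3;  TP103−TP101: 531a + 17b = −52.2.
Solving gives a = −0.10064, b = 0.07307.
Gradient magnitude |∇z| = √(a² + b²) = √(0.01013 + 0.00534) = 0.12437.
True dip = arctan(0.12437) = 7.09°, dipping toward SE (azimuth ≈ 126°).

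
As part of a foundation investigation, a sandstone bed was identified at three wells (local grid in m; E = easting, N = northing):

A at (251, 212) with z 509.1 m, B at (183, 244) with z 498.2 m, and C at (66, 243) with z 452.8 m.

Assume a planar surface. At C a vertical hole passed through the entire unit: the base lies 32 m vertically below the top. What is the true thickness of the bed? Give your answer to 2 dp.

27.31 m

Let the plane be z = a·E + b·N + c.
B−A: −68a + 32b = −10.9;  C−A: −185a + 31b = −56.3.
Solving gives a = 0.38397, b = 0.47531.
|∇z| = √(a²+b²) = 0.61103, so dip δ = arctan(0.61103) = 31.43°.
True thickness = vertical thickness × cos δ = 32 × cos 31.43° = 27.31 m.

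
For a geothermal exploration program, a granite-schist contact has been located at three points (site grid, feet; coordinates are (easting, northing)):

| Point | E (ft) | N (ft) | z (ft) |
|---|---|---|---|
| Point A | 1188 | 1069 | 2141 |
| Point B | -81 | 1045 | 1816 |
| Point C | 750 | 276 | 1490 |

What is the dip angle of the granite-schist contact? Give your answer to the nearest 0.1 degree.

36.1°

Let the plane be z = a·E + b·N + c.
Point B−Point A: −1269a − 24b = −325;  Point C−Point A: −438a − 793b = −651.
Solving gives a = 0.24312, b = 0.68665.
Gradient magnitude |∇z| = √(a² + b²) = √(0.05911 + 0.47149) = 0.72842.
True dip = arctan(0.72842) = 36.1°, dipping toward SSW (azimuth ≈ 199°).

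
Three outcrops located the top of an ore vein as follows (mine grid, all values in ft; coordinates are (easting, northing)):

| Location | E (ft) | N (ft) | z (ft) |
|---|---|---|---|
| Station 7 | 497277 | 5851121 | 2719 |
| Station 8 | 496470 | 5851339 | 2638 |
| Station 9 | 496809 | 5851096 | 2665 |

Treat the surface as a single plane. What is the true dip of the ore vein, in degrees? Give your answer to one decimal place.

Let the plane be z = a·E + b·N + c.
Station 8−Station 7: −807a + 218b = −81;  Station 9−Station 7: −468a − 25b = −54.
Solving gives a = 0.11291, b = 0.04640.
Gradient magnitude |∇z| = √(a² + b²) = √(0.01275 + 0.00215) = 0.12207.
True dip = arctan(0.12207) = 7.0°, dipping toward WSW (azimuth ≈ 248°).

7.0°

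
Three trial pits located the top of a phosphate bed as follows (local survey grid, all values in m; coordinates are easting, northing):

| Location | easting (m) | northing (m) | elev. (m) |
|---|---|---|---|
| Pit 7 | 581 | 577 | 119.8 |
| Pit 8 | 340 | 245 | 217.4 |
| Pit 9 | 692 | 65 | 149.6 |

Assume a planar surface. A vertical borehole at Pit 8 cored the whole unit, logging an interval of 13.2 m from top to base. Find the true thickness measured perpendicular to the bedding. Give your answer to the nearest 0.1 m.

12.7 m

Let the plane be z = a·easting + b·northing + c.
Pit 8−Pit 7: −241a − 332b = 97.6;  Pit 9−Pit 7: 111a − 512b = 29.8.
Solving gives a = −0.25010, b = −0.11242.
|∇z| = √(a²+b²) = 0.27421, so dip δ = arctan(0.27421) = 15.33°.
True thickness = vertical thickness × cos δ = 13.2 × cos 15.33° = 12.7 m.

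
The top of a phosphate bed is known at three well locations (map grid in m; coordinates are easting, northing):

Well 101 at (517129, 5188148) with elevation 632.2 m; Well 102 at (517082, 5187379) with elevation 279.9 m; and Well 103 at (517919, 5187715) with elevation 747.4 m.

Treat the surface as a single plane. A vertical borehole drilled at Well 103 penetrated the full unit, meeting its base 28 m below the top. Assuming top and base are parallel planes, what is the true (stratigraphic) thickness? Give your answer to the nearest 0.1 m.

Let the plane be z = a·easting + b·northing + c.
Well 102−Well 101: −47a − 769b = −352.3;  Well 103−Well 101: 790a − 433b = 115.2.
Solving gives a = 0.38406, b = 0.43465.
|∇z| = √(a²+b²) = 0.58002, so dip δ = arctan(0.58002) = 30.11°.
True thickness = vertical thickness × cos δ = 28 × cos 30.11° = 24.2 m.

24.2 m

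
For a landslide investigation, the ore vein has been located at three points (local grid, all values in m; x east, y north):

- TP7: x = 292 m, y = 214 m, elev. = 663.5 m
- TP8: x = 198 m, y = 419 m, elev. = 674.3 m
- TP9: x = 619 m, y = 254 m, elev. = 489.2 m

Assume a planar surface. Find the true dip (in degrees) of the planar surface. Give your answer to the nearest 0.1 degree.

28.5°

Two edge vectors: TP7→TP8 = (-94, 205, 10.8), TP7→TP9 = (327, 40, -174.3).
Normal n = (TP7→TP8) × (TP7→TP9) = (-36163.5, -12852.6, -70795).
So ∂z/∂x = −n_x/n_z = −0.51082 and ∂z/∂y = −n_y/n_z = −0.18155.
Gradient magnitude |∇z| = √(a² + b²) = √(0.26094 + 0.03296) = 0.54212.
True dip = arctan(0.54212) = 28.5°, dipping toward ENE (azimuth ≈ 070°).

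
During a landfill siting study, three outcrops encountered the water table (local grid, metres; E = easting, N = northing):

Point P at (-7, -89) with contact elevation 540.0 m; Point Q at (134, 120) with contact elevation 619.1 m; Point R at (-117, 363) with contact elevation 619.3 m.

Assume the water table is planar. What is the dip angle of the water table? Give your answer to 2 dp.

Let the plane be z = a·E + b·N + c.
Point Q−Point P: 141a + 209b = 79.1;  Point R−Point P: −110a + 452b = 79.3.
Solving gives a = 0.22116, b = 0.22926.
Gradient magnitude |∇z| = √(a² + b²) = √(0.04891 + 0.05256) = 0.31855.
True dip = arctan(0.31855) = 17.67°, dipping toward SW (azimuth ≈ 224°).

17.67°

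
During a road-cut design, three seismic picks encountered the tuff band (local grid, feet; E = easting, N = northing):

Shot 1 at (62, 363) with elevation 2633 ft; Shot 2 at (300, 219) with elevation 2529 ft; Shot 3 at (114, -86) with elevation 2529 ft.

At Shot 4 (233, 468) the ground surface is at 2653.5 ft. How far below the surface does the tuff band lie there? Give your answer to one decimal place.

54.6 ft

Two edge vectors: Shot 1→Shot 2 = (238, -144, -104), Shot 1→Shot 3 = (52, -449, -104).
Normal n = (Shot 1→Shot 2) × (Shot 1→Shot 3) = (-31720, 19344, -99374).
So ∂z/∂E = −n_x/n_z = −0.31920 and ∂z/∂N = −n_y/n_z = 0.19466.
Intercept c from Shot 1: 2633 + 19.79 − 70.66 = 2582.13.
At (233, 468): z_contact = −74.37 + 91.10 + 2582.13 = 2598.86 ft.
Depth below ground = 2653.5 − 2598.86 = 54.6 ft.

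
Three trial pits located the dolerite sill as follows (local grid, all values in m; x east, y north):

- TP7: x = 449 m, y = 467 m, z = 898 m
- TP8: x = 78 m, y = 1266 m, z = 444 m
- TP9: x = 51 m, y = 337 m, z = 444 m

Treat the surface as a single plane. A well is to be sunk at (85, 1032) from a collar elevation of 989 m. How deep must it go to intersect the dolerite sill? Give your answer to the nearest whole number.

529 m

Two edge vectors: TP7→TP8 = (-371, 799, -454), TP7→TP9 = (-398, -130, -454).
Normal n = (TP7→TP8) × (TP7→TP9) = (-421766, 12258, 366232).
So ∂z/∂x = −n_x/n_z = 1.15164 and ∂z/∂y = −n_y/n_z = −0.03347.
Intercept c from TP7: 898 − 517.08 + 15.63 = 396.55.
At (85, 1032): z_contact = 97.9 − 34.5 + 396.55 = 459.9 m.
Depth below ground = 989 − 459.9 = 529 m.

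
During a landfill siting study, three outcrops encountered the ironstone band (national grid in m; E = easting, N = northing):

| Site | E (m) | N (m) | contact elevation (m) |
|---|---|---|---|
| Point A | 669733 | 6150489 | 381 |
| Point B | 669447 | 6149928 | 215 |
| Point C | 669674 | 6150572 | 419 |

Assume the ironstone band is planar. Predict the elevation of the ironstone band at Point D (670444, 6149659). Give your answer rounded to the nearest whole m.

-15 m

Let the plane be z = a·E + b·N + c.
Point B−Point A: −286a − 561b = −166;  Point C−Point A: −59a + 83b = 38.
Solving gives a = −0.13266006, b = 0.36353080.
Then c = 381 − a·669733 − b·6150489 = −2146664.36.
At (670444, 6149659): z = −88941.1 + 2235590.4 − 2146664.36 = -15.1 m.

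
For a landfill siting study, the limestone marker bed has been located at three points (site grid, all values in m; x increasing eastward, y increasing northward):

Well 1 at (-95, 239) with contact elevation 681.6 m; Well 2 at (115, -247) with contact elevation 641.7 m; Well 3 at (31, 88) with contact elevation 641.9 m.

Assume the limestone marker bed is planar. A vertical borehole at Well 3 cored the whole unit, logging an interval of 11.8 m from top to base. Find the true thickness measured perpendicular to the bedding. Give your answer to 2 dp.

Two edge vectors: Well 1→Well 2 = (210, -486, -39.9), Well 1→Well 3 = (126, -151, -39.7).
Normal n = (Well 1→Well 2) × (Well 1→Well 3) = (13269.3, 3309.6, 29526).
So ∂z/∂x = −n_x/n_z = −0.44941 and ∂z/∂y = −n_y/n_z = −0.11209.
|∇z| = √(a²+b²) = 0.46318, so dip δ = arctan(0.46318) = 24.85°.
True thickness = vertical thickness × cos δ = 11.8 × cos 24.85° = 10.71 m.

10.71 m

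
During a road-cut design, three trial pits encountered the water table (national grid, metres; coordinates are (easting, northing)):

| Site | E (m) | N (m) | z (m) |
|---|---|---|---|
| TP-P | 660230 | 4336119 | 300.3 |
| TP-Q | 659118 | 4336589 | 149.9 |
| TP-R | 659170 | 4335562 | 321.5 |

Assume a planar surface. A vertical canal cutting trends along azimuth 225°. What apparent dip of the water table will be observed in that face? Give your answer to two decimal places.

Let the plane be z = a·E + b·N + c.
TP-Q−TP-P: −1112a + 470b = −150.4;  TP-R−TP-P: −1060a − 557b = 21.2.
Solving gives a = 0.06604, b = −0.16374.
Unit vector along 225° is (sin 225°, cos 225°) = (-0.7071, -0.7071).
Slope in that direction = a·(-0.7071) + b·(-0.7071) = 0.06909.
Apparent dip = arctan|0.06909| = 3.95° (true dip is 10.0°, so apparent ≤ true as expected).

3.95°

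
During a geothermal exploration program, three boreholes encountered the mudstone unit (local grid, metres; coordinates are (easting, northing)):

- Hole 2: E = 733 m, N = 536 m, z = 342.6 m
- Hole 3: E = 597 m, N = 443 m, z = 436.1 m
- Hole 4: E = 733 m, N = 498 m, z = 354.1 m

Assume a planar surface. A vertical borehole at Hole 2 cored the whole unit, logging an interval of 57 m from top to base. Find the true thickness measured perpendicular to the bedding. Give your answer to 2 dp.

49.56 m

Two edge vectors: Hole 2→Hole 3 = (-136, -93, 93.5), Hole 2→Hole 4 = (0, -38, 11.5).
Normal n = (Hole 2→Hole 3) × (Hole 2→Hole 4) = (2483.5, 1564, 5168).
So ∂z/∂E = −n_x/n_z = −0.48055 and ∂z/∂N = −n_y/n_z = −0.30263.
|∇z| = √(a²+b²) = 0.56791, so dip δ = arctan(0.56791) = 29.59°.
True thickness = vertical thickness × cos δ = 57 × cos 29.59° = 49.56 m.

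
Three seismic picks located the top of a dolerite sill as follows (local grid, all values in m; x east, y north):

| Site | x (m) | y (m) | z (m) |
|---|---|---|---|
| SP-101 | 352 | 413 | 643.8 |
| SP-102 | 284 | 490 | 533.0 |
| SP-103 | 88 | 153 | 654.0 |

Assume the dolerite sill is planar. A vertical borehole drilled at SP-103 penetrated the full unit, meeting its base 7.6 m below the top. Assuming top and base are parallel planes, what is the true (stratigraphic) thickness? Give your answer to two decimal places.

Two edge vectors: SP-101→SP-102 = (-68, 77, -110.8), SP-101→SP-103 = (-264, -260, 10.2).
Normal n = (SP-101→SP-102) × (SP-101→SP-103) = (-28022.6, 29944.8, 38008).
So ∂z/∂x = −n_x/n_z = 0.73728 and ∂z/∂y = −n_y/n_z = −0.78786.
|∇z| = √(a²+b²) = 1.07903, so dip δ = arctan(1.07903) = 47.18°.
True thickness = vertical thickness × cos δ = 7.6 × cos 47.18° = 5.17 m.

5.17 m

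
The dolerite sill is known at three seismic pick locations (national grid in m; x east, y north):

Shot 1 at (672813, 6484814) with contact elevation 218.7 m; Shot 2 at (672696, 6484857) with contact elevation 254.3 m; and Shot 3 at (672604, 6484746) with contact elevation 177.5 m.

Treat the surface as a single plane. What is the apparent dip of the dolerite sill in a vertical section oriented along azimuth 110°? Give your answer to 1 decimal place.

15.8°

Two edge vectors: Shot 1→Shot 2 = (-117, 43, 35.6), Shot 1→Shot 3 = (-209, -68, -41.2).
Normal n = (Shot 1→Shot 2) × (Shot 1→Shot 3) = (649.2, -12260.8, 16943).
So ∂z/∂x = −n_x/n_z = −0.03832 and ∂z/∂y = −n_y/n_z = 0.72365.
Unit vector along 110° is (sin 110°, cos 110°) = (0.9397, -0.3420).
Slope in that direction = a·(0.9397) + b·(-0.3420) = −0.28351.
Apparent dip = arctan|0.28351| = 15.8° (true dip is 35.9°, so apparent ≤ true as expected).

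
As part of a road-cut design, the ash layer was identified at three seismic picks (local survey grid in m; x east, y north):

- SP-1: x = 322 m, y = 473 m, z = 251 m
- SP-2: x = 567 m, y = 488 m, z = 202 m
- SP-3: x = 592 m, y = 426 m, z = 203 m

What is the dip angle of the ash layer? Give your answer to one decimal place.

12.2°

Let the plane be z = a·x + b·y + c.
SP-2−SP-1: 245a + 15b = −49;  SP-3−SP-1: 270a − 47b = −48.
Solving gives a = −0.19422, b = −0.09444.
Gradient magnitude |∇z| = √(a² + b²) = √(0.03772 + 0.00892) = 0.21596.
True dip = arctan(0.21596) = 12.2°, dipping toward ENE (azimuth ≈ 064°).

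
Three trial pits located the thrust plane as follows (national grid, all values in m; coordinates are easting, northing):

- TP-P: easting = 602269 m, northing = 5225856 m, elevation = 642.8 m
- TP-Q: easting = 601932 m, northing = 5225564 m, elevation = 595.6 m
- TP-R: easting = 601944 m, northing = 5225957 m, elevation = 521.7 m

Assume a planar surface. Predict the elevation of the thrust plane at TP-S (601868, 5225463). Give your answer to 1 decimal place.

595.6 m

Let the plane be z = a·easting + b·northing + c.
TP-Q−TP-P: −337a − 292b = −47.2;  TP-R−TP-P: −325a + 101b = −121.1.
Solving gives a = 0.311224862, b = −0.197543762.
Then c = 642.8 − a·602269 − b·5225856 = 845536.97.
At (601868, 5225463): z = 187316.3 − 1032257.6 + 845536.97 = 595.6 m.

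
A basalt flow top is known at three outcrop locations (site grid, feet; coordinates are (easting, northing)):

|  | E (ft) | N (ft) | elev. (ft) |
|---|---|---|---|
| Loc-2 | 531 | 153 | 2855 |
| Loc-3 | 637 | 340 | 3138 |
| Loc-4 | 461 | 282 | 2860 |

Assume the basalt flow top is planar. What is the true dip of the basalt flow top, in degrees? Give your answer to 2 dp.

56.85°

Let the plane be z = a·E + b·N + c.
Loc-3−Loc-2: 106a + 187b = 283;  Loc-4−Loc-2: −70a + 129b = 5.
Solving gives a = 1.32910, b = 0.75998.
Gradient magnitude |∇z| = √(a² + b²) = √(1.76650 + 0.57756) = 1.53103.
True dip = arctan(1.53103) = 56.85°, dipping toward WSW (azimuth ≈ 240°).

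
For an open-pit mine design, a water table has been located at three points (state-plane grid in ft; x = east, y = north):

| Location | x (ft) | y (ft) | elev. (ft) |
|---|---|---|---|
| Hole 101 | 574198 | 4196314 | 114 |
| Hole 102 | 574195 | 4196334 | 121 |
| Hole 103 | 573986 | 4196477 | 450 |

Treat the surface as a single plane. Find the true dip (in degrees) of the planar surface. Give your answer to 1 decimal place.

Let the plane be z = a·x + b·y + c.
Hole 102−Hole 101: −3a + 20b = 7;  Hole 103−Hole 101: −212a + 163b = 336.
Solving gives a = −1.48734, b = 0.12690.
Gradient magnitude |∇z| = √(a² + b²) = √(2.21217 + 0.01610) = 1.49274.
True dip = arctan(1.49274) = 56.2°, dipping toward E (azimuth ≈ 095°).

56.2°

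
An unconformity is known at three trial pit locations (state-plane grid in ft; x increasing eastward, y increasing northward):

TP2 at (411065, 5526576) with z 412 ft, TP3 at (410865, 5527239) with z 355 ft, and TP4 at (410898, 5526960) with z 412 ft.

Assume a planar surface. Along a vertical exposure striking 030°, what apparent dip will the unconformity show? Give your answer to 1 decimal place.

Two edge vectors: TP2→TP3 = (-200, 663, -57), TP2→TP4 = (-167, 384, 0).
Normal n = (TP2→TP3) × (TP2→TP4) = (21888, 9519, 33921).
So ∂z/∂x = −n_x/n_z = −0.64526 and ∂z/∂y = −n_y/n_z = −0.28062.
Unit vector along 030° is (sin 30°, cos 30°) = (0.5000, 0.8660).
Slope in that direction = a·(0.5000) + b·(0.8660) = −0.56566.
Apparent dip = arctan|0.56566| = 29.5° (true dip is 35.1°, so apparent ≤ true as expected).

29.5°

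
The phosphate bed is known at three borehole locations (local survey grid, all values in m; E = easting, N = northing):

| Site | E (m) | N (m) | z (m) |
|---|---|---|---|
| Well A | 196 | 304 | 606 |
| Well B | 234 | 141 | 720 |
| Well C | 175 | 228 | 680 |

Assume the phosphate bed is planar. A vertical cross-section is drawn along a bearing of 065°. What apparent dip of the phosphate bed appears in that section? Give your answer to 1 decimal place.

39.9°

Let the plane be z = a·E + b·N + c.
Well B−Well A: 38a − 163b = 114;  Well C−Well A: −21a − 76b = 74.
Solving gives a = −0.53842, b = −0.82491.
Unit vector along 065° is (sin 65°, cos 65°) = (0.9063, 0.4226).
Slope in that direction = a·(0.9063) + b·(0.4226) = −0.83660.
Apparent dip = arctan|0.83660| = 39.9° (true dip is 44.6°, so apparent ≤ true as expected).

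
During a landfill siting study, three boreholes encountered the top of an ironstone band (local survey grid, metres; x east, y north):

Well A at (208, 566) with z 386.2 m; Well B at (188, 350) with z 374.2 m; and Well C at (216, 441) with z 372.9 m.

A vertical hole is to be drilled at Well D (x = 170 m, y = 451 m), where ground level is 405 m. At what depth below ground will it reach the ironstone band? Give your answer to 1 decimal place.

Two edge vectors: Well A→Well B = (-20, -216, -12), Well A→Well C = (8, -125, -13.3).
Normal n = (Well A→Well B) × (Well A→Well C) = (1372.8, -362, 4228).
So ∂z/∂x = −n_x/n_z = −0.32469 and ∂z/∂y = −n_y/n_z = 0.08562.
Intercept c from Well A: 386.2 + 67.54 − 48.46 = 405.28.
At (170, 451): z_contact = −55.20 + 38.61 + 405.28 = 388.69 m.
Depth below ground = 405 − 388.69 = 16.3 m.

16.3 m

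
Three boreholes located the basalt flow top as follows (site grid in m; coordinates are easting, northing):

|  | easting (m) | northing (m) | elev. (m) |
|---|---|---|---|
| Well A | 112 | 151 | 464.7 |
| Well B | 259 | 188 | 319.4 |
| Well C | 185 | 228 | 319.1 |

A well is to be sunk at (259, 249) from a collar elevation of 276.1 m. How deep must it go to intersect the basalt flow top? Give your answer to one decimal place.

33.1 m

Let the plane be z = a·easting + b·northing + c.
Well B−Well A: 147a + 37b = −145.3;  Well C−Well A: 73a + 77b = −145.6.
Solving gives a = −0.67311, b = −1.25276.
Then c = 464.7 − a·112 − b·151 = 729.26.
At (259, 249): z_contact = −174.34 − 311.94 + 729.26 = 242.98 m.
Depth below ground = 276.1 − 242.98 = 33.1 m.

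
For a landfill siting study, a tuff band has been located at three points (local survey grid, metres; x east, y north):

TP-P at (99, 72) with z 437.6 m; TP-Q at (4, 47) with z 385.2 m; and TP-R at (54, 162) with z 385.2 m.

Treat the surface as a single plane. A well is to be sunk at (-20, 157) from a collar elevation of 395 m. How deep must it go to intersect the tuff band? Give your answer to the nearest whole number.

Let the plane be z = a·x + b·y + c.
TP-Q−TP-P: −95a − 25b = −52.4;  TP-R−TP-P: −45a + 90b = −52.4.
Solving gives a = 0.62284, b = −0.27080.
Then c = 437.6 − a·99 − b·72 = 395.44.
At (-20, 157): z_contact = −12.5 − 42.5 + 395.44 = 340.5 m.
Depth below ground = 395 − 340.5 = 55 m.

55 m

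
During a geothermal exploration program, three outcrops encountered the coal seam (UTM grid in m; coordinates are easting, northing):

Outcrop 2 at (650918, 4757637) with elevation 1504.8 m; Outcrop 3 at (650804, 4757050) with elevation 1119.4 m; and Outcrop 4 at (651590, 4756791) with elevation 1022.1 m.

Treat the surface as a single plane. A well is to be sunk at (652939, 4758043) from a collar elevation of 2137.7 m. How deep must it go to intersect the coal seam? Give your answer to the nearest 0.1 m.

Let the plane be z = a·easting + b·northing + c.
Outcrop 3−Outcrop 2: −114a − 587b = −385.4;  Outcrop 4−Outcrop 2: 672a − 846b = −482.7.
Solving gives a = 0.086988804, b = 0.639664866.
Then c = 1504.8 − a·650918 − b·4757637 = −3098411.01.
At (652939, 4758043): z_contact = 56798.38 + 3043552.94 − 3098411.01 = 1940.31 m.
Depth below ground = 2137.7 − 1940.31 = 197.4 m.

197.4 m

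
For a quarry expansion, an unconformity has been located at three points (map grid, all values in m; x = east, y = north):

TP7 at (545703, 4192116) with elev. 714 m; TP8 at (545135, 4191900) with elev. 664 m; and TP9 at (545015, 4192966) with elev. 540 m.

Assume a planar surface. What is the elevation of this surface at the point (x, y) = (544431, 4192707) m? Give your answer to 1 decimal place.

492.4 m

Two edge vectors: TP7→TP8 = (-568, -216, -50), TP7→TP9 = (-688, 850, -174).
Normal n = (TP7→TP8) × (TP7→TP9) = (80084, -64432, -631408).
So ∂z/∂x = −n_x/n_z = 0.126833996 and ∂z/∂y = −n_y/n_z = −0.102044954.
Intercept c from TP7: 714 − 69213.69 + 427784.28 = 359284.59.
At (544431, 4192707): z = 69052.4 − 427844.6 + 359284.59 = 492.4 m.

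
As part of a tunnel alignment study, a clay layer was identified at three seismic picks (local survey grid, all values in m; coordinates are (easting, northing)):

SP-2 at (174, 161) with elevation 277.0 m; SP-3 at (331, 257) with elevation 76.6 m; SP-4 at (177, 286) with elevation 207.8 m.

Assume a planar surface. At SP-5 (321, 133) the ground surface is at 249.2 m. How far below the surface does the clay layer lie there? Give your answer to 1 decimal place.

97.3 m

Let the plane be z = a·E + b·N + c.
SP-3−SP-2: 157a + 96b = −200.4;  SP-4−SP-2: 3a + 125b = −69.2.
Solving gives a = −0.95190, b = −0.53075.
Then c = 277 − a·174 − b·161 = 528.08.
At (321, 133): z_contact = −305.56 − 70.59 + 528.08 = 151.93 m.
Depth below ground = 249.2 − 151.93 = 97.3 m.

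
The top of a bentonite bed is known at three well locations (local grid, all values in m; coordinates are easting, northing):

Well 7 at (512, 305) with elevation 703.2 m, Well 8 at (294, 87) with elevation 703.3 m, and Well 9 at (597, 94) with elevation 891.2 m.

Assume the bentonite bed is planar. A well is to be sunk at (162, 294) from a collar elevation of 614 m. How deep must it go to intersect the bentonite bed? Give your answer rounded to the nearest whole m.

Two edge vectors: Well 7→Well 8 = (-218, -218, 0.1), Well 7→Well 9 = (85, -211, 188).
Normal n = (Well 7→Well 8) × (Well 7→Well 9) = (-40962.9, 40992.5, 64528).
So ∂z/∂easting = −n_x/n_z = 0.63481 and ∂z/∂northing = −n_y/n_z = −0.63527.
Intercept c from Well 7: 703.2 − 325.02 + 193.76 = 571.93.
At (162, 294): z_contact = 102.8 − 186.8 + 571.93 = 488.0 m.
Depth below ground = 614 − 488.0 = 126 m.

126 m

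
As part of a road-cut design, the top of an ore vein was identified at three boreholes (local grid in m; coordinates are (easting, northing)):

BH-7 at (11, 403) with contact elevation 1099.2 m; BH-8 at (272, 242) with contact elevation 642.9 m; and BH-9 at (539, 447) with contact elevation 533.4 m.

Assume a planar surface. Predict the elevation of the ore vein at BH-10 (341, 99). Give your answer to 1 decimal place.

425.2 m

Two edge vectors: BH-7→BH-8 = (261, -161, -456.3), BH-7→BH-9 = (528, 44, -565.8).
Normal n = (BH-7→BH-8) × (BH-7→BH-9) = (111171, -93252.6, 96492).
So ∂z/∂E = −n_x/n_z = −1.15213 and ∂z/∂N = −n_y/n_z = 0.96643.
Intercept c from BH-7: 1099.2 + 12.67 − 389.47 = 722.40.
At (341, 99): z = −392.9 + 95.7 + 722.40 = 425.2 m.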